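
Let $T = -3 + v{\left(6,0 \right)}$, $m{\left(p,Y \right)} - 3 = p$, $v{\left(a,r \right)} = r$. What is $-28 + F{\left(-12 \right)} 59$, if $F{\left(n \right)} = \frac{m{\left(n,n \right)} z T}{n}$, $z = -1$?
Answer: $\frac{419}{4} \approx 104.75$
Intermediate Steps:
$m{\left(p,Y \right)} = 3 + p$
$T = -3$ ($T = -3 + 0 = -3$)
$F{\left(n \right)} = \frac{9 + 3 n}{n}$ ($F{\left(n \right)} = \frac{\left(3 + n\right) \left(-1\right) \left(-3\right)}{n} = \frac{\left(-3 - n\right) \left(-3\right)}{n} = \frac{9 + 3 n}{n}$)
$-28 + F{\left(-12 \right)} 59 = -28 + \left(3 + \frac{9}{-12}\right) 59 = -28 + \left(3 + 9 \left(- \frac{1}{12}\right)\right) 59 = -28 + \left(3 - \frac{3}{4}\right) 59 = -28 + \frac{9}{4} \cdot 59 = -28 + \frac{531}{4} = \frac{419}{4}$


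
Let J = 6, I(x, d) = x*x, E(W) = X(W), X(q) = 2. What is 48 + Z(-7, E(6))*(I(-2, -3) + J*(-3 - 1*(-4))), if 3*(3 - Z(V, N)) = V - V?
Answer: 78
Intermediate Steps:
E(W) = 2
I(x, d) = x**2
Z(V, N) = 3 (Z(V, N) = 3 - (V - V)/3 = 3 - 1/3*0 = 3 + 0 = 3)
48 + Z(-7, E(6))*(I(-2, -3) + J*(-3 - 1*(-4))) = 48 + 3*((-2)**2 + 6*(-3 - 1*(-4))) = 48 + 3*(4 + 6*(-3 + 4)) = 48 + 3*(4 + 6*1) = 48 + 3*(4 + 6) = 48 + 3*10 = 48 + 30 = 78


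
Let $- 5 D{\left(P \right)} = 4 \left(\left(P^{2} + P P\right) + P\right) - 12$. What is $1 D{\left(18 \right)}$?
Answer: $- \frac{2652}{5} \approx -530.4$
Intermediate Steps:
$D{\left(P \right)} = \frac{12}{5} - \frac{8 P^{2}}{5} - \frac{4 P}{5}$ ($D{\left(P \right)} = - \frac{4 \left(\left(P^{2} + P P\right) + P\right) - 12}{5} = - \frac{4 \left(\left(P^{2} + P^{2}\right) + P\right) - 12}{5} = - \frac{4 \left(2 P^{2} + P\right) - 12}{5} = - \frac{4 \left(P + 2 P^{2}\right) - 12}{5} = - \frac{\left(4 P + 8 P^{2}\right) - 12}{5} = - \frac{-12 + 4 P + 8 P^{2}}{5} = \frac{12}{5} - \frac{8 P^{2}}{5} - \frac{4 P}{5}$)
$1 D{\left(18 \right)} = 1 \left(\frac{12}{5} - \frac{8 \cdot 18^{2}}{5} - \frac{72}{5}\right) = 1 \left(\frac{12}{5} - \frac{2592}{5} - \frac{72}{5}\right) = 1 \left(- \frac{2652}{5}\right) = - \frac{2652}{5}$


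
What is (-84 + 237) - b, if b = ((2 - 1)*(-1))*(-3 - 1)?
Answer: 149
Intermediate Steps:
b = 4 (b = (1*(-1))*(-4) = -1*(-4) = 4)
(-84 + 237) - b = (-84 + 237) - 1*4 = 153 - 4 = 149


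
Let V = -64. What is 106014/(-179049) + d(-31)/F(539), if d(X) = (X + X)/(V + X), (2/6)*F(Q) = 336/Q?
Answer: -99248599/408231720 ≈ -0.24312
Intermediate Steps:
F(Q) = 1008/Q (F(Q) = 3*(336/Q) = 1008/Q)
d(X) = 2*X/(-64 + X) (d(X) = (X + X)/(-64 + X) = (2*X)/(-64 + X) = 2*X/(-64 + X))
106014/(-179049) + d(-31)/F(539) = 106014/(-179049) + (2*(-31)/(-64 - 31))/((1008/539)) = 106014*(-1/179049) + (2*(-31)/(-95))/((1008*(1/539))) = -35338/59683 + (2*(-31)*(-1/95))/(144/77) = -35338/59683 + (62/95)*(77/144) = -35338/59683 + 2387/6840 = -99248599/408231720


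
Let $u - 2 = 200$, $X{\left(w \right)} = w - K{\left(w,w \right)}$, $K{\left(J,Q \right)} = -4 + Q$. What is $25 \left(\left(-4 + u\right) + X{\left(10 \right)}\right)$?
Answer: $5050$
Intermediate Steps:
$X{\left(w \right)} = 4$ ($X{\left(w \right)} = w - \left(-4 + w\right) = 4$)
$u = 202$ ($u = 2 + 200 = 202$)
$25 \left(\left(-4 + u\right) + X{\left(10 \right)}\right) = 25 \left(\left(-4 + 202\right) + 4\right) = 25 \left(198 + 4\right) = 25 \cdot 202 = 5050$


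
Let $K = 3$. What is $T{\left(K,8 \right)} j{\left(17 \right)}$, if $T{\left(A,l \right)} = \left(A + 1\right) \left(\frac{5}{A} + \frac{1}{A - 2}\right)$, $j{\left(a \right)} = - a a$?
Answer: $- \frac{9248}{3} \approx -3082.7$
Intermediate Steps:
$j{\left(a \right)} = - a^{2}$
$T{\left(A,l \right)} = \left(1 + A\right) \left(\frac{1}{-2 + A} + \frac{5}{A}\right)$ ($T{\left(A,l \right)} = \left(1 + A\right) \left(\frac{5}{A} + \frac{1}{-2 + A}\right) = \left(1 + A\right) \left(\frac{1}{-2 + A} + \frac{5}{A}\right)$)
$T{\left(K,8 \right)} j{\left(17 \right)} = \frac{2 \left(-5 - 6 + 3 \cdot 3^{2}\right)}{3 \left(-2 + 3\right)} \left(- 17^{2}\right) = 2 \cdot \frac{1}{3} \cdot 1^{-1} \left(-5 - 6 + 3 \cdot 9\right) \left(\left(-1\right) 289\right) = 2 \cdot \frac{1}{3} \cdot 1 \left(-5 - 6 + 27\right) \left(-289\right) = 2 \cdot \frac{1}{3} \cdot 1 \cdot 16 \left(-289\right) = \frac{32}{3} \left(-289\right) = - \frac{9248}{3}$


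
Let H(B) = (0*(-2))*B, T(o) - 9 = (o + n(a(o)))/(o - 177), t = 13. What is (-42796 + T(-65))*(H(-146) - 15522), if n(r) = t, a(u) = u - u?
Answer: 80360513922/121 ≈ 6.6414e+8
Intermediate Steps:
a(u) = 0
n(r) = 13
T(o) = 9 + (13 + o)/(-177 + o) (T(o) = 9 + (o + 13)/(o - 177) = 9 + (13 + o)/(-177 + o))
H(B) = 0 (H(B) = 0*B = 0)
(-42796 + T(-65))*(H(-146) - 15522) = (-42796 + 10*(-158 - 65)/(-177 - 65))*(0 - 15522) = (-42796 + 10*(-223)/(-242))*(-15522) = (-42796 + 10*(-1/242)*(-223))*(-15522) = (-42796 + 1115/121)*(-15522) = -5177201/121*(-15522) = 80360513922/121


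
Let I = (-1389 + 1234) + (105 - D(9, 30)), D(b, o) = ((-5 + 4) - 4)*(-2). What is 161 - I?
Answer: 221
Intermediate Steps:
D(b, o) = 10 (D(b, o) = (-1 - 4)*(-2) = -5*(-2) = 10)
I = -60 (I = (-1389 + 1234) + (105 - 1*10) = -155 + (105 - 10) = -155 + 95 = -60)
161 - I = 161 - 1*(-60) = 161 + 60 = 221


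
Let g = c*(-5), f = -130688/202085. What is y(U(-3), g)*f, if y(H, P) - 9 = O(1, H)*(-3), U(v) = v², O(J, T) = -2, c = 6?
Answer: -392064/40417 ≈ -9.7005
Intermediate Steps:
f = -130688/202085 (f = -130688*1/202085 = -130688/202085 ≈ -0.64670)
g = -30 (g = 6*(-5) = -30)
y(H, P) = 15 (y(H, P) = 9 - 2*(-3) = 9 + 6 = 15)
y(U(-3), g)*f = 15*(-130688/202085) = -392064/40417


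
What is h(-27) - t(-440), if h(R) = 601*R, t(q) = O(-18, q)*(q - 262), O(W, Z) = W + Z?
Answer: -337743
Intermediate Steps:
t(q) = (-262 + q)*(-18 + q) (t(q) = (-18 + q)*(q - 262) = (-18 + q)*(-262 + q) = (-262 + q)*(-18 + q))
h(-27) - t(-440) = 601*(-27) - (-262 - 440)*(-18 - 440) = -16227 - (-702)*(-458) = -16227 - 1*321516 = -16227 - 321516 = -337743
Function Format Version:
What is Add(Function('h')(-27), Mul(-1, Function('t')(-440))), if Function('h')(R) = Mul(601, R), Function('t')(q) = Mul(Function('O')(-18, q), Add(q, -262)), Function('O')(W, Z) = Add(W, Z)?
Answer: -337743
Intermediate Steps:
Function('t')(q) = Mul(Add(-262, q), Add(-18, q)) (Function('t')(q) = Mul(Add(-18, q), Add(q, -262)) = Mul(Add(-18, q), Add(-262, q)) = Mul(Add(-262, q), Add(-18, q)))
Add(Function('h')(-27), Mul(-1, Function('t')(-440))) = Add(Mul(601, -27), Mul(-1, Mul(Add(-262, -440), Add(-18, -440)))) = Add(-16227, Mul(-1, Mul(-702, -458))) = Add(-16227, Mul(-1, 321516)) = Add(-16227, -321516) = -337743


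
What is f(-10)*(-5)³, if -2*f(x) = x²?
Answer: 6250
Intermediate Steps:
f(x) = -x²/2
f(-10)*(-5)³ = -½*(-10)²*(-5)³ = -½*100*(-125) = -50*(-125) = 6250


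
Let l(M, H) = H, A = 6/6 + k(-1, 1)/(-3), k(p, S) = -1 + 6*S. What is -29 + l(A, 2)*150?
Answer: 271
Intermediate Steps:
A = -2/3 (A = 6/6 + (-1 + 6*1)/(-3) = 6*(1/6) + (-1 + 6)*(-1/3) = 1 + 5*(-1/3) = 1 - 5/3 = -2/3 ≈ -0.66667)
-29 + l(A, 2)*150 = -29 + 2*150 = -29 + 300 = 271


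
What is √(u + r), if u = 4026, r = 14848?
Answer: √18874 ≈ 137.38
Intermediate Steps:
√(u + r) = √(4026 + 14848) = √18874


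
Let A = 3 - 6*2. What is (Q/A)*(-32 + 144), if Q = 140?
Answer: -15680/9 ≈ -1742.2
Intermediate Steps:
A = -9 (A = 3 - 12 = -9)
(Q/A)*(-32 + 144) = (140/(-9))*(-32 + 144) = (140*(-⅑))*112 = -140/9*112 = -15680/9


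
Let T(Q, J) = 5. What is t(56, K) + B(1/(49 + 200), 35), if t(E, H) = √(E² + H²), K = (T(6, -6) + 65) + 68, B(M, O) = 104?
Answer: 104 + 2*√5545 ≈ 252.93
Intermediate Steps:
K = 138 (K = (5 + 65) + 68 = 70 + 68 = 138)
t(56, K) + B(1/(49 + 200), 35) = √(56² + 138²) + 104 = √(3136 + 19044) + 104 = √22180 + 104 = 2*√5545 + 104 = 104 + 2*√5545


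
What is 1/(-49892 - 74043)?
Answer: -1/123935 ≈ -8.0687e-6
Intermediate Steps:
1/(-49892 - 74043) = 1/(-123935) = -1/123935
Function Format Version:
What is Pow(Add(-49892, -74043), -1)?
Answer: Rational(-1, 123935) ≈ -8.0687e-6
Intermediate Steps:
Pow(Add(-49892, -74043), -1) = Pow(-123935, -1) = Rational(-1, 123935)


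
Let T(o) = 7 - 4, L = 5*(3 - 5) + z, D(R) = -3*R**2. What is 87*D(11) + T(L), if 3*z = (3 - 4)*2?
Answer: -31578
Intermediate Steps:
z = -2/3 (z = ((3 - 4)*2)/3 = (-1*2)/3 = (1/3)*(-2) = -2/3 ≈ -0.66667)
L = -32/3 (L = 5*(3 - 5) - 2/3 = 5*(-2) - 2/3 = -10 - 2/3 = -32/3 ≈ -10.667)
T(o) = 3
87*D(11) + T(L) = 87*(-3*11**2) + 3 = 87*(-3*121) + 3 = 87*(-363) + 3 = -31581 + 3 = -31578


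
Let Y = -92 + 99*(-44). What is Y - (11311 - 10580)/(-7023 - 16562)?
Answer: -104905349/23585 ≈ -4448.0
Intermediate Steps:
Y = -4448 (Y = -92 - 4356 = -4448)
Y - (11311 - 10580)/(-7023 - 16562) = -4448 - (11311 - 10580)/(-7023 - 16562) = -4448 - 731/(-23585) = -4448 - 731*(-1)/23585 = -4448 - 1*(-731/23585) = -4448 + 731/23585 = -104905349/23585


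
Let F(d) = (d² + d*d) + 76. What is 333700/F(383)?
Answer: 166850/146727 ≈ 1.1371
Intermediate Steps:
F(d) = 76 + 2*d² (F(d) = (d² + d²) + 76 = 2*d² + 76 = 76 + 2*d²)
333700/F(383) = 333700/(76 + 2*383²) = 333700/(76 + 2*146689) = 333700/(76 + 293378) = 333700/293454 = 333700*(1/293454) = 166850/146727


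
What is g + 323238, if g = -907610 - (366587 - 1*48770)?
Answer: -902189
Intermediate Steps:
g = -1225427 (g = -907610 - (366587 - 48770) = -907610 - 1*317817 = -907610 - 317817 = -1225427)
g + 323238 = -1225427 + 323238 = -902189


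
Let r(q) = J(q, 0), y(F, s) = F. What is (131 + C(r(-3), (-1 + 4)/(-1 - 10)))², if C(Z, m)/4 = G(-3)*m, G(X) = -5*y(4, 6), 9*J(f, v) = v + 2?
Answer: 2825761/121 ≈ 23353.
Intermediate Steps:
J(f, v) = 2/9 + v/9 (J(f, v) = (v + 2)/9 = (2 + v)/9 = 2/9 + v/9)
G(X) = -20 (G(X) = -5*4 = -20)
r(q) = 2/9 (r(q) = 2/9 + (⅑)*0 = 2/9 + 0 = 2/9)
C(Z, m) = -80*m (C(Z, m) = 4*(-20*m) = -80*m)
(131 + C(r(-3), (-1 + 4)/(-1 - 10)))² = (131 - 80*(-1 + 4)/(-1 - 10))² = (131 - 240/(-11))² = (131 - 240*(-1)/11)² = (131 - 80*(-3/11))² = (131 + 240/11)² = (1681/11)² = 2825761/121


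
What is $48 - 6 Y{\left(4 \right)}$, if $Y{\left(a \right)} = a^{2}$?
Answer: $-48$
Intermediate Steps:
$48 - 6 Y{\left(4 \right)} = 48 - 6 \cdot 4^{2} = 48 - 96 = -48$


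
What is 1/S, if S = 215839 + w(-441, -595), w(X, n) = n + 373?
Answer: 1/215617 ≈ 4.6379e-6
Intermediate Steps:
w(X, n) = 373 + n
S = 215617 (S = 215839 + (373 - 595) = 215839 - 222 = 215617)
1/S = 1/215617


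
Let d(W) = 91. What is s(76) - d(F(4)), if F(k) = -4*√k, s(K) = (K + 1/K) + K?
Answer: 4637/76 ≈ 61.013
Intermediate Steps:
s(K) = 1/K + 2*K
s(76) - d(F(4)) = (1/76 + 2*76) - 1*91 = (1/76 + 152) - 91 = 11553/76 - 91 = 4637/76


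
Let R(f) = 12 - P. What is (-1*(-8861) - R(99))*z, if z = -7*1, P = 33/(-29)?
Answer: -1796116/29 ≈ -61935.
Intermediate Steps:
P = -33/29 (P = 33*(-1/29) = -33/29 ≈ -1.1379)
R(f) = 381/29 (R(f) = 12 - 1*(-33/29) = 12 + 33/29 = 381/29)
z = -7
(-1*(-8861) - R(99))*z = (-1*(-8861) - 1*381/29)*(-7) = (8861 - 381/29)*(-7) = (256588/29)*(-7) = -1796116/29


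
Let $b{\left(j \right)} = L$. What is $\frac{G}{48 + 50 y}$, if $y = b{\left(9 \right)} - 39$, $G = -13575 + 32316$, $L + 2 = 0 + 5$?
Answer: $- \frac{6247}{584} \approx -10.697$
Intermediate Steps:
$L = 3$ ($L = -2 + \left(0 + 5\right) = -2 + 5 = 3$)
$b{\left(j \right)} = 3$
$G = 18741$
$y = -36$ ($y = 3 - 39 = -36$)
$\frac{G}{48 + 50 y} = \frac{18741}{48 + 50 \left(-36\right)} = \frac{18741}{48 - 1800} = \frac{18741}{-1752} = 18741 \left(- \frac{1}{1752}\right) = - \frac{6247}{584}$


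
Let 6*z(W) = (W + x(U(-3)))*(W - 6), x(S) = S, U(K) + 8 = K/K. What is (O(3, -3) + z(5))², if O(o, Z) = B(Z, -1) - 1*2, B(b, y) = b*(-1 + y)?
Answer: 169/9 ≈ 18.778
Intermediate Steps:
U(K) = -7 (U(K) = -8 + K/K = -8 + 1 = -7)
O(o, Z) = -2 - 2*Z (O(o, Z) = Z*(-1 - 1) - 1*2 = Z*(-2) - 2 = -2*Z - 2 = -2 - 2*Z)
z(W) = (-7 + W)*(-6 + W)/6 (z(W) = ((W - 7)*(W - 6))/6 = ((-7 + W)*(-6 + W))/6 = (-7 + W)*(-6 + W)/6)
(O(3, -3) + z(5))² = ((-2 - 2*(-3)) + (7 - 13/6*5 + (⅙)*5²))² = ((-2 + 6) + (7 - 65/6 + (⅙)*25))² = (4 + (7 - 65/6 + 25/6))² = (4 + ⅓)² = (13/3)² = 169/9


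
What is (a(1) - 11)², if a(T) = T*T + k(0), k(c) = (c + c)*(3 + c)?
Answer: 100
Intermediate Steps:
k(c) = 2*c*(3 + c) (k(c) = (2*c)*(3 + c) = 2*c*(3 + c))
a(T) = T² (a(T) = T*T + 2*0*(3 + 0) = T² + 2*0*3 = T² + 0 = T²)
(a(1) - 11)² = (1² - 11)² = (1 - 11)² = (-10)² = 100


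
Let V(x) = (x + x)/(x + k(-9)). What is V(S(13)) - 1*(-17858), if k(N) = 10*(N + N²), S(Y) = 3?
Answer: 4303780/241 ≈ 17858.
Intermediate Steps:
k(N) = 10*N + 10*N²
V(x) = 2*x/(720 + x) (V(x) = (x + x)/(x + 10*(-9)*(1 - 9)) = (2*x)/(x + 10*(-9)*(-8)) = (2*x)/(x + 720) = (2*x)/(720 + x) = 2*x/(720 + x))
V(S(13)) - 1*(-17858) = 2*3/(720 + 3) - 1*(-17858) = 2*3/723 + 17858 = 2*3*(1/723) + 17858 = 2/241 + 17858 = 4303780/241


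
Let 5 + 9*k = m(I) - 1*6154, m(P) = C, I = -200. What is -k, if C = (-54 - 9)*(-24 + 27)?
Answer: 2116/3 ≈ 705.33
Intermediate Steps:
C = -189 (C = -63*3 = -189)
m(P) = -189
k = -2116/3 (k = -5/9 + (-189 - 1*6154)/9 = -5/9 + (-189 - 6154)/9 = -5/9 + (⅑)*(-6343) = -5/9 - 6343/9 = -2116/3 ≈ -705.33)
-k = -1*(-2116/3) = 2116/3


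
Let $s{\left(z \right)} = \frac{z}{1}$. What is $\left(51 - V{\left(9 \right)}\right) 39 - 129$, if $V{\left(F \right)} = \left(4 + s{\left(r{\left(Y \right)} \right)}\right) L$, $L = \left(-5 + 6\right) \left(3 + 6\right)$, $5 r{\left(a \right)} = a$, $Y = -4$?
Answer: $\frac{3684}{5} \approx 736.8$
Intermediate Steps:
$r{\left(a \right)} = \frac{a}{5}$
$s{\left(z \right)} = z$ ($s{\left(z \right)} = z 1 = z$)
$L = 9$ ($L = 1 \cdot 9 = 9$)
$V{\left(F \right)} = \frac{144}{5}$ ($V{\left(F \right)} = \left(4 + \frac{1}{5} \left(-4\right)\right) 9 = \left(4 - \frac{4}{5}\right) 9 = \frac{16}{5} \cdot 9 = \frac{144}{5}$)
$\left(51 - V{\left(9 \right)}\right) 39 - 129 = \left(51 - \frac{144}{5}\right) 39 - 129 = \frac{111}{5} \cdot 39 - 129 = \frac{4329}{5} - 129 = \frac{3684}{5}$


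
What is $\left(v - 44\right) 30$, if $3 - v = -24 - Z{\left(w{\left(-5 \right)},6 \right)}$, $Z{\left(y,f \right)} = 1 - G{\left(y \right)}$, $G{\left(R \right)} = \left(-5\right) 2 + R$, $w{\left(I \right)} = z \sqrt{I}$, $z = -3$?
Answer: $-180 + 90 i \sqrt{5} \approx -180.0 + 201.25 i$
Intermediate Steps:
$w{\left(I \right)} = - 3 \sqrt{I}$
$G{\left(R \right)} = -10 + R$
$Z{\left(y,f \right)} = 11 - y$ ($Z{\left(y,f \right)} = 1 - \left(-10 + y\right) = 11 - y$)
$v = 38 + 3 i \sqrt{5}$ ($v = 3 - \left(-24 - \left(11 - - 3 \sqrt{-5}\right)\right) = 3 - \left(-24 - \left(11 - - 3 i \sqrt{5}\right)\right) = 3 - \left(-24 - \left(11 + 3 i \sqrt{5}\right)\right) = 3 - \left(-35 - 3 i \sqrt{5}\right) = 3 + \left(35 + 3 i \sqrt{5}\right) = 38 + 3 i \sqrt{5} \approx 38.0 + 6.7082 i$)
$\left(v - 44\right) 30 = \left(\left(38 + 3 i \sqrt{5}\right) - 44\right) 30 = \left(-6 + 3 i \sqrt{5}\right) 30 = -180 + 90 i \sqrt{5}$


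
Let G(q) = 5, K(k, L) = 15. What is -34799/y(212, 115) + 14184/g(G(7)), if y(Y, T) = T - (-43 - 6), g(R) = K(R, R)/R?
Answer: 740593/164 ≈ 4515.8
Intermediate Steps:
g(R) = 15/R
y(Y, T) = 49 + T (y(Y, T) = T - 1*(-49) = T + 49 = 49 + T)
-34799/y(212, 115) + 14184/g(G(7)) = -34799/(49 + 115) + 14184/((15/5)) = -34799/164 + 14184/((15*(1/5))) = -34799*1/164 + 14184/3 = -34799/164 + 14184*(1/3) = -34799/164 + 4728 = 740593/164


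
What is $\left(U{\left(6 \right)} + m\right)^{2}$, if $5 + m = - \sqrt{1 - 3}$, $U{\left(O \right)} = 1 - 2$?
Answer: $\left(6 + i \sqrt{2}\right)^{2} \approx 34.0 + 16.971 i$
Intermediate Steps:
$U{\left(O \right)} = -1$
$m = -5 - i \sqrt{2}$ ($m = -5 - \sqrt{1 - 3} = -5 - \sqrt{-2} = -5 - i \sqrt{2} \approx -5.0 - 1.4142 i$)
$\left(U{\left(6 \right)} + m\right)^{2} = \left(-1 - \left(5 + i \sqrt{2}\right)\right)^{2} = \left(-6 - i \sqrt{2}\right)^{2}$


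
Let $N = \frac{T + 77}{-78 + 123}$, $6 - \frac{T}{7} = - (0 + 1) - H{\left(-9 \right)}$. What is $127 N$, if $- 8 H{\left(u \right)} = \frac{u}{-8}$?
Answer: $\frac{112903}{320} \approx 352.82$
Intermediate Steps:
$H{\left(u \right)} = \frac{u}{64}$ ($H{\left(u \right)} = - \frac{u \frac{1}{-8}}{8} = - \frac{u \left(- \frac{1}{8}\right)}{8} = - \frac{\left(- \frac{1}{8}\right) u}{8} = \frac{u}{64}$)
$T = \frac{3073}{64}$ ($T = 42 - 7 \left(- (0 + 1) - \frac{1}{64} \left(-9\right)\right) = 42 - 7 \left(\left(-1\right) 1 - - \frac{9}{64}\right) = 42 - 7 \left(-1 + \frac{9}{64}\right) = 42 - - \frac{385}{64} = 42 + \frac{385}{64} = \frac{3073}{64} \approx 48.016$)
$N = \frac{889}{320}$ ($N = \frac{\frac{3073}{64} + 77}{-78 + 123} = \frac{8001}{64 \cdot 45} = \frac{8001}{64} \cdot \frac{1}{45} = \frac{889}{320} \approx 2.7781$)
$127 N = 127 \cdot \frac{889}{320} = \frac{112903}{320}$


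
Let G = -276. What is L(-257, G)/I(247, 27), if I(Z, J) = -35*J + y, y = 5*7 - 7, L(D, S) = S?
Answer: 276/917 ≈ 0.30098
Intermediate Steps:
y = 28 (y = 35 - 7 = 28)
I(Z, J) = 28 - 35*J (I(Z, J) = -35*J + 28 = 28 - 35*J)
L(-257, G)/I(247, 27) = -276/(28 - 35*27) = -276/(28 - 945) = -276/(-917) = -276*(-1/917) = 276/917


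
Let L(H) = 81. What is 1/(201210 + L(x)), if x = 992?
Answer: 1/201291 ≈ 4.9679e-6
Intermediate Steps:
1/(201210 + L(x)) = 1/(201210 + 81) = 1/201291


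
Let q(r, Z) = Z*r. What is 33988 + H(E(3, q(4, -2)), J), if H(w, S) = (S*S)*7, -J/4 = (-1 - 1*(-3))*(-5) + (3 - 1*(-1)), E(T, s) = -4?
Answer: 38020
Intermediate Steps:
J = 24 (J = -4*((-1 - 1*(-3))*(-5) + (3 - 1*(-1))) = -4*((-1 + 3)*(-5) + (3 + 1)) = -4*(2*(-5) + 4) = -4*(-10 + 4) = -4*(-6) = 24)
H(w, S) = 7*S**2 (H(w, S) = S**2*7 = 7*S**2)
33988 + H(E(3, q(4, -2)), J) = 33988 + 7*24**2 = 33988 + 7*576 = 33988 + 4032 = 38020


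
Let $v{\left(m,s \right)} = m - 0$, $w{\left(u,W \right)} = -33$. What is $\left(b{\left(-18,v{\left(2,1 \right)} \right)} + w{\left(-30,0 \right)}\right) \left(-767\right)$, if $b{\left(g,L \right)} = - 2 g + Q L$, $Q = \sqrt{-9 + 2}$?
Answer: $-2301 - 1534 i \sqrt{7} \approx -2301.0 - 4058.6 i$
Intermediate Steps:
$Q = i \sqrt{7}$ ($Q = \sqrt{-7} = i \sqrt{7} \approx 2.6458 i$)
$v{\left(m,s \right)} = m$ ($v{\left(m,s \right)} = m + 0 = m$)
$b{\left(g,L \right)} = - 2 g + i L \sqrt{7}$ ($b{\left(g,L \right)} = - 2 g + i \sqrt{7} L = - 2 g + i L \sqrt{7}$)
$\left(b{\left(-18,v{\left(2,1 \right)} \right)} + w{\left(-30,0 \right)}\right) \left(-767\right) = \left(\left(\left(-2\right) \left(-18\right) + i 2 \sqrt{7}\right) - 33\right) \left(-767\right) = \left(\left(36 + 2 i \sqrt{7}\right) - 33\right) \left(-767\right) = \left(3 + 2 i \sqrt{7}\right) \left(-767\right) = -2301 - 1534 i \sqrt{7}$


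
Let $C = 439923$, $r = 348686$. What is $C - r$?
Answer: $91237$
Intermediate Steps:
$C - r = 439923 - 348686 = 91237$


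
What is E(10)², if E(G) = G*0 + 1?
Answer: 1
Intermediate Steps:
E(G) = 1 (E(G) = 0 + 1 = 1)
E(10)² = 1² = 1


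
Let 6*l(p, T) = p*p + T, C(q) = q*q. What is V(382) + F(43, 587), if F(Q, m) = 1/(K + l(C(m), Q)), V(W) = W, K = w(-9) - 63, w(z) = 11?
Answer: 22677008938975/59363897746 ≈ 382.00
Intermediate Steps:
C(q) = q²
l(p, T) = T/6 + p²/6 (l(p, T) = (p*p + T)/6 = (p² + T)/6 = (T + p²)/6 = T/6 + p²/6)
K = -52 (K = 11 - 63 = -52)
F(Q, m) = 1/(-52 + Q/6 + m⁴/6) (F(Q, m) = 1/(-52 + (Q/6 + (m²)²/6)) = 1/(-52 + (Q/6 + m⁴/6)) = 1/(-52 + Q/6 + m⁴/6))
V(382) + F(43, 587) = 382 + 6/(-312 + 43 + 587⁴) = 382 + 6/(-312 + 43 + 118727795761) = 382 + 6/118727795492 = 382 + 6*(1/118727795492) = 382 + 3/59363897746 = 22677008938975/59363897746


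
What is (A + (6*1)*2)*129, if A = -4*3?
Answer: 0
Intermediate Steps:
A = -12
(A + (6*1)*2)*129 = (-12 + (6*1)*2)*129 = (-12 + 6*2)*129 = (-12 + 12)*129 = 0*129 = 0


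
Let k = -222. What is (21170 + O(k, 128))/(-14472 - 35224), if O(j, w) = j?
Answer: -5237/12424 ≈ -0.42152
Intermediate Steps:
(21170 + O(k, 128))/(-14472 - 35224) = (21170 - 222)/(-14472 - 35224) = 20948/(-49696) = 20948*(-1/49696) = -5237/12424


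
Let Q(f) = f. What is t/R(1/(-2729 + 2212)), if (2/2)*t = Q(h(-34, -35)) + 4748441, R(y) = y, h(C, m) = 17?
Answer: -2454952786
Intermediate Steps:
t = 4748458 (t = 17 + 4748441 = 4748458)
t/R(1/(-2729 + 2212)) = 4748458/(1/(-2729 + 2212)) = 4748458/(1/(-517)) = 4748458/(-1/517) = 4748458*(-517) = -2454952786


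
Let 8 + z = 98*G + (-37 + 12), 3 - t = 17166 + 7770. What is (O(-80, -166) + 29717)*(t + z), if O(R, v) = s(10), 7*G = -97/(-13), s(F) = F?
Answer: -9607766400/13 ≈ -7.3906e+8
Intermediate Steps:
G = 97/91 (G = (-97/(-13))/7 = (-97*(-1/13))/7 = (1/7)*(97/13) = 97/91 ≈ 1.0659)
O(R, v) = 10
t = -24933 (t = 3 - (17166 + 7770) = 3 - 1*24936 = 3 - 24936 = -24933)
z = 929/13 (z = -8 + (98*(97/91) + (-37 + 12)) = -8 + (1358/13 - 25) = -8 + 1033/13 = 929/13 ≈ 71.462)
(O(-80, -166) + 29717)*(t + z) = (10 + 29717)*(-24933 + 929/13) = 29727*(-323200/13) = -9607766400/13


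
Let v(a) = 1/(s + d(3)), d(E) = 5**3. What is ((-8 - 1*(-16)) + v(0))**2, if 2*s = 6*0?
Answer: 1002001/15625 ≈ 64.128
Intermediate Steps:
d(E) = 125
s = 0 (s = (6*0)/2 = (1/2)*0 = 0)
v(a) = 1/125 (v(a) = 1/(0 + 125) = 1/125)
((-8 - 1*(-16)) + v(0))**2 = ((-8 - 1*(-16)) + 1/125)**2 = ((-8 + 16) + 1/125)**2 = (8 + 1/125)**2 = (1001/125)**2 = 1002001/15625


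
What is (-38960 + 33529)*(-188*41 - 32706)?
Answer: 219488434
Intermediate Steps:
(-38960 + 33529)*(-188*41 - 32706) = -5431*(-7708 - 32706) = -5431*(-40414) = 219488434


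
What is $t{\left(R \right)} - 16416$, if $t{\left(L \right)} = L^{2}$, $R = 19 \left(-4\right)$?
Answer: $-10640$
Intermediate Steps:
$R = -76$
$t{\left(R \right)} - 16416 = \left(-76\right)^{2} - 16416 = 5776 - 16416 = -10640$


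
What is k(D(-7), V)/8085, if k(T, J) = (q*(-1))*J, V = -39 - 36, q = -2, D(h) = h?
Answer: -10/539 ≈ -0.018553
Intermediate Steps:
V = -75
k(T, J) = 2*J (k(T, J) = (-2*(-1))*J = 2*J)
k(D(-7), V)/8085 = (2*(-75))/8085 = -150*1/8085 = -10/539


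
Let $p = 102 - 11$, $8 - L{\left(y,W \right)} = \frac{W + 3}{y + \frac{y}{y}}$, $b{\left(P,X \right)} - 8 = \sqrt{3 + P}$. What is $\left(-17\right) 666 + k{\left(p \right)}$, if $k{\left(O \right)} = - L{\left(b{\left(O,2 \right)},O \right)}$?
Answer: $- \frac{148136}{13} + \frac{94 \sqrt{94}}{13} \approx -11325.0$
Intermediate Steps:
$b{\left(P,X \right)} = 8 + \sqrt{3 + P}$
$L{\left(y,W \right)} = 8 - \frac{3 + W}{1 + y}$ ($L{\left(y,W \right)} = 8 - \frac{W + 3}{y + \frac{y}{y}} = 8 - \frac{3 + W}{y + 1} = 8 - \frac{3 + W}{1 + y}$)
$p = 91$ ($p = 102 - 11 = 91$)
$k{\left(O \right)} = - \frac{69 - O + 8 \sqrt{3 + O}}{9 + \sqrt{3 + O}}$ ($k{\left(O \right)} = - \frac{5 - O + 8 \left(8 + \sqrt{3 + O}\right)}{1 + \left(8 + \sqrt{3 + O}\right)} = - \frac{5 - O + \left(64 + 8 \sqrt{3 + O}\right)}{9 + \sqrt{3 + O}} = - \frac{69 - O + 8 \sqrt{3 + O}}{9 + \sqrt{3 + O}}$)
$\left(-17\right) 666 + k{\left(p \right)} = \left(-17\right) 666 + \frac{-69 + 91 - 8 \sqrt{3 + 91}}{9 + \sqrt{3 + 91}} = -11322 + \frac{-69 + 91 - 8 \sqrt{94}}{9 + \sqrt{94}} = -11322 + \frac{22 - 8 \sqrt{94}}{9 + \sqrt{94}}$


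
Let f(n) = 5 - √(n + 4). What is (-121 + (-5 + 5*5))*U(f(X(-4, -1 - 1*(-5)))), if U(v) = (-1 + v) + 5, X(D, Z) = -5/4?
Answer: -909 + 101*√11/2 ≈ -741.51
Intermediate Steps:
X(D, Z) = -5/4 (X(D, Z) = -5*¼ = -5/4)
f(n) = 5 - √(4 + n)
U(v) = 4 + v
(-121 + (-5 + 5*5))*U(f(X(-4, -1 - 1*(-5)))) = (-121 + (-5 + 5*5))*(4 + (5 - √(4 - 5/4))) = (-121 + (-5 + 25))*(4 + (5 - √(11/4))) = (-121 + 20)*(4 + (5 - √11/2)) = -101*(4 + (5 - √11/2)) = -101*(9 - √11/2) = -909 + 101*√11/2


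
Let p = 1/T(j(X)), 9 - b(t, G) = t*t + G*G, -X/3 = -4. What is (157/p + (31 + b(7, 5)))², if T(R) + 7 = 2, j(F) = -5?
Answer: 670761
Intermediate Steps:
X = 12 (X = -3*(-4) = 12)
b(t, G) = 9 - G² - t² (b(t, G) = 9 - (t*t + G*G) = 9 - (t² + G²) = 9 - (G² + t²) = 9 + (-G² - t²) = 9 - G² - t²)
T(R) = -5 (T(R) = -7 + 2 = -5)
p = -⅕ (p = 1/(-5) = -⅕ ≈ -0.20000)
(157/p + (31 + b(7, 5)))² = (157/(-⅕) + (31 + (9 - 1*5² - 1*7²)))² = (157*(-5) + (31 + (9 - 1*25 - 1*49)))² = (-785 + (31 + (9 - 25 - 49)))² = (-785 + (31 - 65))² = (-785 - 34)² = (-819)² = 670761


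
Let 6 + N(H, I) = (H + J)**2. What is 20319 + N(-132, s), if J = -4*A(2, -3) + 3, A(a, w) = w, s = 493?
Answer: 34002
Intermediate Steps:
J = 15 (J = -4*(-3) + 3 = 12 + 3 = 15)
N(H, I) = -6 + (15 + H)**2 (N(H, I) = -6 + (H + 15)**2 = -6 + (15 + H)**2)
20319 + N(-132, s) = 20319 + (-6 + (15 - 132)**2) = 20319 + (-6 + (-117)**2) = 20319 + (-6 + 13689) = 20319 + 13683 = 34002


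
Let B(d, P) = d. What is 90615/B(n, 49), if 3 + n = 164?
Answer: 12945/23 ≈ 562.83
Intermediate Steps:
n = 161 (n = -3 + 164 = 161)
90615/B(n, 49) = 90615/161 = 90615*(1/161) = 12945/23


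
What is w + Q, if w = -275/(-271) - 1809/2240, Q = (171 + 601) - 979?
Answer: -125531519/607040 ≈ -206.79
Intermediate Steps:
Q = -207 (Q = 772 - 979 = -207)
w = 125761/607040 (w = -275*(-1/271) - 1809*1/2240 = 275/271 - 1809/2240 = 125761/607040 ≈ 0.20717)
w + Q = 125761/607040 - 207 = -125531519/607040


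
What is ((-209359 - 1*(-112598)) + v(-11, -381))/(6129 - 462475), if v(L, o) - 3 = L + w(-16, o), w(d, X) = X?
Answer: 48575/228173 ≈ 0.21289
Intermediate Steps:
v(L, o) = 3 + L + o (v(L, o) = 3 + (L + o) = 3 + L + o)
((-209359 - 1*(-112598)) + v(-11, -381))/(6129 - 462475) = ((-209359 - 1*(-112598)) + (3 - 11 - 381))/(6129 - 462475) = ((-209359 + 112598) - 389)/(-456346) = (-96761 - 389)*(-1/456346) = -97150*(-1/456346) = 48575/228173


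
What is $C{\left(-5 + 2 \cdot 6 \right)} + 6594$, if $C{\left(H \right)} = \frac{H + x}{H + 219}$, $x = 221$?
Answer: $\frac{745236}{113} \approx 6595.0$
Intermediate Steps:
$C{\left(H \right)} = \frac{221 + H}{219 + H}$ ($C{\left(H \right)} = \frac{H + 221}{H + 219} = \frac{221 + H}{219 + H}$)
$C{\left(-5 + 2 \cdot 6 \right)} + 6594 = \frac{221 + \left(-5 + 2 \cdot 6\right)}{219 + \left(-5 + 2 \cdot 6\right)} + 6594 = \frac{221 + \left(-5 + 12\right)}{219 + \left(-5 + 12\right)} + 6594 = \frac{221 + 7}{219 + 7} + 6594 = \frac{1}{226} \cdot 228 + 6594 = \frac{114}{113} + 6594 = \frac{745236}{113}$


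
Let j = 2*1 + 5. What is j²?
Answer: 49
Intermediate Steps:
j = 7 (j = 2 + 5 = 7)
j² = 7² = 49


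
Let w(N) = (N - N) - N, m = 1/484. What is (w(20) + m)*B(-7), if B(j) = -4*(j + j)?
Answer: -135506/121 ≈ -1119.9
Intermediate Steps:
m = 1/484 ≈ 0.0020661
B(j) = -8*j
w(N) = -N (w(N) = 0 - N = -N)
(w(20) + m)*B(-7) = (-1*20 + 1/484)*(-8*(-7)) = (-20 + 1/484)*56 = -9679/484*56 = -135506/121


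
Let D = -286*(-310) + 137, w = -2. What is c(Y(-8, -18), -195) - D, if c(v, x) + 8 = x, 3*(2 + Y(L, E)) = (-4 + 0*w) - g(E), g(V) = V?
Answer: -89000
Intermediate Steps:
Y(L, E) = -10/3 - E/3 (Y(L, E) = -2 + ((-4 + 0*(-2)) - E)/3 = -2 + ((-4 + 0) - E)/3 = -2 + (-4 - E)/3 = -2 + (-4/3 - E/3) = -10/3 - E/3)
D = 88797 (D = 88660 + 137 = 88797)
c(v, x) = -8 + x
c(Y(-8, -18), -195) - D = (-8 - 195) - 1*88797 = -203 - 88797 = -89000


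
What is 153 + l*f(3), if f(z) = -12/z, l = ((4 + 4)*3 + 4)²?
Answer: -2983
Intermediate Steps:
l = 784 (l = (8*3 + 4)² = (24 + 4)² = 28² = 784)
153 + l*f(3) = 153 + 784*(-12/3) = 153 + 784*(-12*⅓) = 153 + 784*(-4) = 153 - 3136 = -2983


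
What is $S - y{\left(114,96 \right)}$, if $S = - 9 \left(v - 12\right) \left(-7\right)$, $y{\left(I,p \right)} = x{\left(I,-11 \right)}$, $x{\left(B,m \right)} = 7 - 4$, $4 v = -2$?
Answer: $- \frac{1581}{2} \approx -790.5$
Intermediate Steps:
$v = - \frac{1}{2}$ ($v = \frac{1}{4} \left(-2\right) = - \frac{1}{2} \approx -0.5$)
$x{\left(B,m \right)} = 3$
$y{\left(I,p \right)} = 3$
$S = - \frac{1575}{2}$ ($S = - 9 \left(- \frac{1}{2} - 12\right) \left(-7\right) = - 9 \left(\left(- \frac{25}{2}\right) \left(-7\right)\right) = \left(-9\right) \frac{175}{2} = - \frac{1575}{2} \approx -787.5$)
$S - y{\left(114,96 \right)} = - \frac{1575}{2} - 3 = - \frac{1581}{2}$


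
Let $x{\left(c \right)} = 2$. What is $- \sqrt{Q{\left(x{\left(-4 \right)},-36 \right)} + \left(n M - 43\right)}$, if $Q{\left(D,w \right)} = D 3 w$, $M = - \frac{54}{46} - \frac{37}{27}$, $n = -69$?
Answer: $- \frac{i \sqrt{751}}{3} \approx - 9.1348 i$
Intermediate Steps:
$M = - \frac{1580}{621}$ ($M = \left(-54\right) \frac{1}{46} - \frac{37}{27} = - \frac{27}{23} - \frac{37}{27} = - \frac{1580}{621} \approx -2.5443$)
$Q{\left(D,w \right)} = 3 D w$
$- \sqrt{Q{\left(x{\left(-4 \right)},-36 \right)} + \left(n M - 43\right)} = - \sqrt{3 \cdot 2 \left(-36\right) - - \frac{1193}{9}} = - \sqrt{-216 + \left(\frac{1580}{9} - 43\right)} = - \sqrt{-216 + \frac{1193}{9}} = - \sqrt{- \frac{751}{9}} = - \frac{i \sqrt{751}}{3}$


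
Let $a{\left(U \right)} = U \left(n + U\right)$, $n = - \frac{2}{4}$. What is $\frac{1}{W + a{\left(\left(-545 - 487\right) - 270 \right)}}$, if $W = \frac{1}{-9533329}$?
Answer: $\frac{9533329}{16167143651294} \approx 5.8967 \cdot 10^{-7}$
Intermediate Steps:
$n = - \frac{1}{2}$ ($n = \left(-2\right) \frac{1}{4} = - \frac{1}{2} \approx -0.5$)
$a{\left(U \right)} = U \left(- \frac{1}{2} + U\right)$
$W = - \frac{1}{9533329} \approx -1.049 \cdot 10^{-7}$
$\frac{1}{W + a{\left(\left(-545 - 487\right) - 270 \right)}} = \frac{1}{- \frac{1}{9533329} + \left(\left(-545 - 487\right) - 270\right) \left(- \frac{1}{2} - 1302\right)} = \frac{1}{- \frac{1}{9533329} + \left(-1032 - 270\right) \left(- \frac{1}{2} - 1302\right)} = \frac{1}{- \frac{1}{9533329} - 1302 \left(- \frac{1}{2} - 1302\right)} = \frac{1}{- \frac{1}{9533329} - -1695855} = \frac{1}{- \frac{1}{9533329} + 1695855} = \frac{1}{\frac{16167143651294}{9533329}} = \frac{9533329}{16167143651294}$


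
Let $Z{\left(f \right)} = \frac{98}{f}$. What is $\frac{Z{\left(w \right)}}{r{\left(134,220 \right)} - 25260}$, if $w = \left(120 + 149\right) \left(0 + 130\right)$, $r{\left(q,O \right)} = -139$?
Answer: $- \frac{49}{444101515} \approx -1.1034 \cdot 10^{-7}$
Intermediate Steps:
$w = 34970$ ($w = 269 \cdot 130 = 34970$)
$\frac{Z{\left(w \right)}}{r{\left(134,220 \right)} - 25260} = \frac{98 \cdot \frac{1}{34970}}{-139 - 25260} = \frac{98 \cdot \frac{1}{34970}}{-25399} = \frac{49}{17485} \left(- \frac{1}{25399}\right) = - \frac{49}{444101515}$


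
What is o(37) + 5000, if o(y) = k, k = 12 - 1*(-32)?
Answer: 5044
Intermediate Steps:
k = 44 (k = 12 + 32 = 44)
o(y) = 44
o(37) + 5000 = 44 + 5000 = 5044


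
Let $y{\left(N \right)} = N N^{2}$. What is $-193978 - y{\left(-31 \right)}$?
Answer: $-164187$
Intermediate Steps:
$y{\left(N \right)} = N^{3}$
$-193978 - y{\left(-31 \right)} = -193978 - \left(-31\right)^{3} = -193978 - -29791 = -193978 + 29791 = -164187$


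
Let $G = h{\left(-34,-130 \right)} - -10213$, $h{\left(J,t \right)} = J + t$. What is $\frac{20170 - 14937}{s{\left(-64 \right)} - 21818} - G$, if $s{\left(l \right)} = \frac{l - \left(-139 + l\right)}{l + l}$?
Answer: $- \frac{28065949131}{2792843} \approx -10049.0$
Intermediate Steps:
$s{\left(l \right)} = \frac{139}{2 l}$
$G = 10049$ ($G = \left(-34 - 130\right) - -10213 = -164 + 10213 = 10049$)
$\frac{20170 - 14937}{s{\left(-64 \right)} - 21818} - G = \frac{20170 - 14937}{\frac{139}{2 \left(-64\right)} - 21818} - 10049 = \frac{5233}{\frac{139}{2} \left(- \frac{1}{64}\right) - 21818} - 10049 = \frac{5233}{- \frac{139}{128} - 21818} - 10049 = \frac{5233}{- \frac{2792843}{128}} - 10049 = 5233 \left(- \frac{128}{2792843}\right) - 10049 = - \frac{669824}{2792843} - 10049 = - \frac{28065949131}{2792843}$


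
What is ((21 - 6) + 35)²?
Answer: 2500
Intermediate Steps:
((21 - 6) + 35)² = (15 + 35)² = 50² = 2500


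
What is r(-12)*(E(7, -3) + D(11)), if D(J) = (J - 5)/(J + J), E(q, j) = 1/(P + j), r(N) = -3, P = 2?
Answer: 24/11 ≈ 2.1818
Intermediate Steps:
E(q, j) = 1/(2 + j)
D(J) = (-5 + J)/(2*J) (D(J) = (-5 + J)/((2*J)) = (-5 + J)*(1/(2*J)) = (-5 + J)/(2*J))
r(-12)*(E(7, -3) + D(11)) = -3*(1/(2 - 3) + (½)*(-5 + 11)/11) = -3*(1/(-1) + (½)*(1/11)*6) = -3*(-1 + 3/11) = -3*(-8/11) = 24/11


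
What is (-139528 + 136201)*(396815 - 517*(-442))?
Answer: -2080469583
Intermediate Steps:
(-139528 + 136201)*(396815 - 517*(-442)) = -3327*(396815 + 228514) = -3327*625329 = -2080469583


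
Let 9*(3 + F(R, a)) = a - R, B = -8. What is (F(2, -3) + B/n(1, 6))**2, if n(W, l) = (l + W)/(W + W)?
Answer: 135424/3969 ≈ 34.120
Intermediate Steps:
F(R, a) = -3 - R/9 + a/9 (F(R, a) = -3 + (a - R)/9 = -3 + (-R/9 + a/9) = -3 - R/9 + a/9)
n(W, l) = (W + l)/(2*W) (n(W, l) = (W + l)/((2*W)) = (W + l)*(1/(2*W)) = (W + l)/(2*W))
(F(2, -3) + B/n(1, 6))**2 = ((-3 - 1/9*2 + (1/9)*(-3)) - 8*2/(1 + 6))**2 = ((-3 - 2/9 - 1/3) - 8/((1/2)*1*7))**2 = (-32/9 - 8/7/2)**2 = (-32/9 - 8*2/7)**2 = (-32/9 - 16/7)**2 = (-368/63)**2 = 135424/3969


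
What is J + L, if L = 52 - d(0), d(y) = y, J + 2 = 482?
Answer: 532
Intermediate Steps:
J = 480 (J = -2 + 482 = 480)
L = 52 (L = 52 - 1*0 = 52 + 0 = 52)
J + L = 480 + 52 = 532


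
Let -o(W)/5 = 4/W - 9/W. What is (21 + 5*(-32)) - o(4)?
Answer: -581/4 ≈ -145.25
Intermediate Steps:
o(W) = 25/W (o(W) = -5*(4/W - 9/W) = -(-25)/W = 25/W)
(21 + 5*(-32)) - o(4) = (21 + 5*(-32)) - 25/4 = (21 - 160) - 25/4 = -139 - 1*25/4 = -139 - 25/4 = -581/4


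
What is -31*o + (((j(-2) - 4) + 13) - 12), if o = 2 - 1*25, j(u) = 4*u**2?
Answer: 726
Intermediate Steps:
o = -23 (o = 2 - 25 = -23)
-31*o + (((j(-2) - 4) + 13) - 12) = -31*(-23) + (((4*(-2)**2 - 4) + 13) - 12) = 713 + (((4*4 - 4) + 13) - 12) = 713 + (((16 - 4) + 13) - 12) = 713 + ((12 + 13) - 12) = 713 + (25 - 12) = 713 + 13 = 726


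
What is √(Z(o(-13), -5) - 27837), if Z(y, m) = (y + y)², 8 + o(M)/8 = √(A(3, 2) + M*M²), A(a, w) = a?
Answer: √(-573117 - 4096*I*√2194) ≈ 125.02 - 767.3*I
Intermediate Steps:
o(M) = -64 + 8*√(3 + M³) (o(M) = -64 + 8*√(3 + M*M²) = -64 + 8*√(3 + M³))
Z(y, m) = 4*y² (Z(y, m) = (2*y)² = 4*y²)
√(Z(o(-13), -5) - 27837) = √(4*(-64 + 8*√(3 + (-13)³))² - 27837) = √(4*(-64 + 8*√(3 - 2197))² - 27837) = √(4*(-64 + 8*√(-2194))² - 27837) = √(4*(-64 + 8*(I*√2194))² - 27837) = √(4*(-64 + 8*I*√2194)² - 27837) = √(-27837 + 4*(-64 + 8*I*√2194)²)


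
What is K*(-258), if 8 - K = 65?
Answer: 14706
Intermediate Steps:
K = -57 (K = 8 - 1*65 = 8 - 65 = -57)
K*(-258) = -57*(-258) = 14706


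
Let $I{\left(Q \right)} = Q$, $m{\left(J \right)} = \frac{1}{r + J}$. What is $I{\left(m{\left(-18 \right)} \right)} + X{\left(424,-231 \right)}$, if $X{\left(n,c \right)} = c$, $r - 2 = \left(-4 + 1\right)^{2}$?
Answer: $- \frac{1618}{7} \approx -231.14$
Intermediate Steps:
$r = 11$ ($r = 2 + \left(-4 + 1\right)^{2} = 2 + \left(-3\right)^{2} = 2 + 9 = 11$)
$m{\left(J \right)} = \frac{1}{11 + J}$
$I{\left(m{\left(-18 \right)} \right)} + X{\left(424,-231 \right)} = \frac{1}{11 - 18} - 231 = \frac{1}{-7} - 231 = - \frac{1}{7} - 231 = - \frac{1618}{7}$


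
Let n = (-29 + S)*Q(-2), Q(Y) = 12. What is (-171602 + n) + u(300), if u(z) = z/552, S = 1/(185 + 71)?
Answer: -253109531/1472 ≈ -1.7195e+5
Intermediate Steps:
S = 1/256 ≈ 0.0039063
u(z) = z/552 (u(z) = z*(1/552) = z/552)
n = -22269/64 (n = (-29 + 1/256)*12 = -7423/256*12 = -22269/64 ≈ -347.95)
(-171602 + n) + u(300) = (-171602 - 22269/64) + (1/552)*300 = -11004797/64 + 25/46 = -253109531/1472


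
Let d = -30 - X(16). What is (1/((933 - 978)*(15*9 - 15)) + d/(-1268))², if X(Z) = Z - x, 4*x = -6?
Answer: 63616576/45785300625 ≈ 0.0013895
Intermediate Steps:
x = -3/2 (x = (¼)*(-6) = -3/2 ≈ -1.5000)
X(Z) = 3/2 + Z (X(Z) = Z - 1*(-3/2) = Z + 3/2 = 3/2 + Z)
d = -95/2 (d = -30 - (3/2 + 16) = -30 - 1*35/2 = -30 - 35/2 = -95/2 ≈ -47.500)
(1/((933 - 978)*(15*9 - 15)) + d/(-1268))² = (1/((933 - 978)*(15*9 - 15)) - 95/2/(-1268))² = (1/((-45)*(135 - 15)) - 95/2*(-1/1268))² = (-1/45/120 + 95/2536)² = (-1/45*1/120 + 95/2536)² = (-1/5400 + 95/2536)² = (7976/213975)² = 63616576/45785300625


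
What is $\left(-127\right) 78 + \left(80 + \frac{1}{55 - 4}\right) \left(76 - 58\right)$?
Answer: $- \frac{143916}{17} \approx -8465.6$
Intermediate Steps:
$\left(-127\right) 78 + \left(80 + \frac{1}{55 - 4}\right) \left(76 - 58\right) = -9906 + \left(80 + \frac{1}{51}\right) 18 = -9906 + \frac{4081}{51} \cdot 18 = -9906 + \frac{24486}{17} = - \frac{143916}{17}$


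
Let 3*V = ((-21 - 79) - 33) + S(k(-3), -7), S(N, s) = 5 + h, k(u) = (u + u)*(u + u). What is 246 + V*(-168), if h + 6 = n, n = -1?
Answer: 7806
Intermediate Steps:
k(u) = 4*u² (k(u) = (2*u)*(2*u) = 4*u²)
h = -7 (h = -6 - 1 = -7)
S(N, s) = -2 (S(N, s) = 5 - 7 = -2)
V = -45 (V = (((-21 - 79) - 33) - 2)/3 = ((-100 - 33) - 2)/3 = (-133 - 2)/3 = (⅓)*(-135) = -45)
246 + V*(-168) = 246 - 45*(-168) = 246 + 7560 = 7806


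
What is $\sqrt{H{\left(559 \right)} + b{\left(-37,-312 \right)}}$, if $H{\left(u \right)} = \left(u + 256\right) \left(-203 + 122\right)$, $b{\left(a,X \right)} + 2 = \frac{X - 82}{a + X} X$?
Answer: $\frac{i \sqrt{8083838489}}{349} \approx 257.62 i$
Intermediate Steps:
$b{\left(a,X \right)} = -2 + \frac{X \left(-82 + X\right)}{X + a}$ ($b{\left(a,X \right)} = -2 + \frac{X - 82}{a + X} X = -2 + \frac{-82 + X}{X + a} X = -2 + \frac{X \left(-82 + X\right)}{X + a}$)
$H{\left(u \right)} = -20736 - 81 u$ ($H{\left(u \right)} = \left(256 + u\right) \left(-81\right) = -20736 - 81 u$)
$\sqrt{H{\left(559 \right)} + b{\left(-37,-312 \right)}} = \sqrt{\left(-20736 - 45279\right) + \frac{\left(-312\right)^{2} - -26208 - -74}{-312 - 37}} = \sqrt{\left(-20736 - 45279\right) + \frac{97344 + 26208 + 74}{-349}} = \sqrt{-66015 - \frac{123626}{349}} = \sqrt{- \frac{23162861}{349}} = \frac{i \sqrt{8083838489}}{349}$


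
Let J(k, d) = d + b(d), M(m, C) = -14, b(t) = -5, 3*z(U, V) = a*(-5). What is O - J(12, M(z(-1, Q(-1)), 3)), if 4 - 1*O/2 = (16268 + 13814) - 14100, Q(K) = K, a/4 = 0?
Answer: -31937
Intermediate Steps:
a = 0 (a = 4*0 = 0)
z(U, V) = 0 (z(U, V) = (0*(-5))/3 = (1/3)*0 = 0)
O = -31956 (O = 8 - 2*((16268 + 13814) - 14100) = 8 - 2*(30082 - 14100) = 8 - 2*15982 = 8 - 31964 = -31956)
J(k, d) = -5 + d (J(k, d) = d - 5 = -5 + d)
O - J(12, M(z(-1, Q(-1)), 3)) = -31956 - (-5 - 14) = -31956 - 1*(-19) = -31956 + 19 = -31937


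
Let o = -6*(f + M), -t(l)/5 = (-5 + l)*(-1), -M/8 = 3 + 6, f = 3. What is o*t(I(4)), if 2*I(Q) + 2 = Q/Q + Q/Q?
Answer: -10350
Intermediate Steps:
M = -72 (M = -8*(3 + 6) = -8*9 = -72)
I(Q) = 0 (I(Q) = -1 + (Q/Q + Q/Q)/2 = -1 + (1 + 1)/2 = -1 + (½)*2 = -1 + 1 = 0)
t(l) = -25 + 5*l (t(l) = -5*(-5 + l)*(-1) = -5*(5 - l) = -25 + 5*l)
o = 414 (o = -6*(3 - 72) = -6*(-69) = 414)
o*t(I(4)) = 414*(-25 + 5*0) = 414*(-25 + 0) = 414*(-25) = -10350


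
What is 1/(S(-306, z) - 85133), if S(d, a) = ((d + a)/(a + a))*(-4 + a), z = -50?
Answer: -25/2133131 ≈ -1.1720e-5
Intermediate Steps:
S(d, a) = (-4 + a)*(a + d)/(2*a) (S(d, a) = ((a + d)/((2*a)))*(-4 + a) = ((a + d)*(1/(2*a)))*(-4 + a) = ((a + d)/(2*a))*(-4 + a) = (-4 + a)*(a + d)/(2*a))
1/(S(-306, z) - 85133) = 1/((1/2)*(-4*(-306) - 50*(-4 - 50 - 306))/(-50) - 85133) = 1/((1/2)*(-1/50)*(1224 - 50*(-360)) - 85133) = 1/((1/2)*(-1/50)*(1224 + 18000) - 85133) = 1/((1/2)*(-1/50)*19224 - 85133) = 1/(-4806/25 - 85133) = 1/(-2133131/25) = -25/2133131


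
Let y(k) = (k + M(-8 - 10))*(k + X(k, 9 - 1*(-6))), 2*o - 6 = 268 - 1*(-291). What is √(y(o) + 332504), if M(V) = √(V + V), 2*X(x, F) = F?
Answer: √(414429 + 1740*I) ≈ 643.76 + 1.351*I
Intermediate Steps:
X(x, F) = F/2
o = 565/2 (o = 3 + (268 - 1*(-291))/2 = 3 + (268 + 291)/2 = 3 + (½)*559 = 3 + 559/2 = 565/2 ≈ 282.50)
M(V) = √2*√V (M(V) = √(2*V) = √2*√V)
y(k) = (15/2 + k)*(k + 6*I) (y(k) = (k + √2*√(-8 - 10))*(k + (9 - 1*(-6))/2) = (k + √2*√(-18))*(k + (9 + 6)/2) = (k + √2*(3*I*√2))*(k + (½)*15) = (k + 6*I)*(k + 15/2) = (k + 6*I)*(15/2 + k) = (15/2 + k)*(k + 6*I))
√(y(o) + 332504) = √(((565/2)² + 45*I + (½)*(565/2)*(15 + 12*I)) + 332504) = √((319225/4 + 45*I + (8475/4 + 1695*I)) + 332504) = √((81925 + 1740*I) + 332504) = √(414429 + 1740*I)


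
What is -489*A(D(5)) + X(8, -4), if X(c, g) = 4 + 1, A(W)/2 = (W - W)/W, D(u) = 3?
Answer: 5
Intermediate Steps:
A(W) = 0 (A(W) = 2*((W - W)/W) = 2*(0/W) = 2*0 = 0)
X(c, g) = 5
-489*A(D(5)) + X(8, -4) = -489*0 + 5 = 0 + 5 = 5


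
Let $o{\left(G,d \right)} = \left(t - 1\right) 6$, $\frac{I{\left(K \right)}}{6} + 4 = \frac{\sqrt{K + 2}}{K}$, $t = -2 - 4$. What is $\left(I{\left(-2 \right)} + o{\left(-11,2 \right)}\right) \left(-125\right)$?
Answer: $8250$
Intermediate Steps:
$t = -6$ ($t = -2 - 4 = -6$)
$I{\left(K \right)} = -24 + \frac{6 \sqrt{2 + K}}{K}$ ($I{\left(K \right)} = -24 + 6 \frac{\sqrt{K + 2}}{K} = -24 + 6 \frac{\sqrt{2 + K}}{K} = -24 + \frac{6 \sqrt{2 + K}}{K}$)
$o{\left(G,d \right)} = -42$ ($o{\left(G,d \right)} = \left(-6 - 1\right) 6 = \left(-7\right) 6 = -42$)
$\left(I{\left(-2 \right)} + o{\left(-11,2 \right)}\right) \left(-125\right) = \left(\left(-24 + \frac{6 \sqrt{2 - 2}}{-2}\right) - 42\right) \left(-125\right) = \left(\left(-24 + 6 \left(- \frac{1}{2}\right) \sqrt{0}\right) - 42\right) \left(-125\right) = \left(\left(-24 + 6 \left(- \frac{1}{2}\right) 0\right) - 42\right) \left(-125\right) = \left(\left(-24 + 0\right) - 42\right) \left(-125\right) = \left(-24 - 42\right) \left(-125\right) = \left(-66\right) \left(-125\right) = 8250$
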